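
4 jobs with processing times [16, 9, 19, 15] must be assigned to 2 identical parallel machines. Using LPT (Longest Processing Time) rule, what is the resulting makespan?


Sort jobs in decreasing order (LPT): [19, 16, 15, 9]
Assign each job to the least loaded machine:
  Machine 1: jobs [19, 9], load = 28
  Machine 2: jobs [16, 15], load = 31
Makespan = max load = 31

31


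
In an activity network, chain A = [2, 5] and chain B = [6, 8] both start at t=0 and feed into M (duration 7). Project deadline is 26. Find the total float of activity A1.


Forward pass: ES(A1) = sum of predecessors on chain A = 0
EF = ES + duration = 0 + 2 = 2
Backward pass: LF(M) = deadline = 26; LS(M) = 26 - 7 = 19
LF(A1) = LS(M) - sum(successors on chain A) = 19 - 5 = 14
LS = LF - duration = 14 - 2 = 12
Total float = LS - ES = 12 - 0 = 12

12


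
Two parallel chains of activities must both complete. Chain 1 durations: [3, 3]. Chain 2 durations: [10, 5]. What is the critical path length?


Path A total = 3 + 3 = 6
Path B total = 10 + 5 = 15
Critical path = longest path = max(6, 15) = 15

15


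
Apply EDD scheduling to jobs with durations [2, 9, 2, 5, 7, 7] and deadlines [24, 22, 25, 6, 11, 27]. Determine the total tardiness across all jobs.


Sort by due date (EDD order): [(5, 6), (7, 11), (9, 22), (2, 24), (2, 25), (7, 27)]
Compute completion times and tardiness:
  Job 1: p=5, d=6, C=5, tardiness=max(0,5-6)=0
  Job 2: p=7, d=11, C=12, tardiness=max(0,12-11)=1
  Job 3: p=9, d=22, C=21, tardiness=max(0,21-22)=0
  Job 4: p=2, d=24, C=23, tardiness=max(0,23-24)=0
  Job 5: p=2, d=25, C=25, tardiness=max(0,25-25)=0
  Job 6: p=7, d=27, C=32, tardiness=max(0,32-27)=5
Total tardiness = 6

6


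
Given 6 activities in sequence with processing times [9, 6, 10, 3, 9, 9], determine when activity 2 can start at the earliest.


Activity 2 starts after activities 1 through 1 complete.
Predecessor durations: [9]
ES = 9 = 9

9


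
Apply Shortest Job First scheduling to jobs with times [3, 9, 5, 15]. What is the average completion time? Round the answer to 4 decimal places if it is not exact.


SJF order (ascending): [3, 5, 9, 15]
Completion times:
  Job 1: burst=3, C=3
  Job 2: burst=5, C=8
  Job 3: burst=9, C=17
  Job 4: burst=15, C=32
Average completion = 60/4 = 15.0

15.0


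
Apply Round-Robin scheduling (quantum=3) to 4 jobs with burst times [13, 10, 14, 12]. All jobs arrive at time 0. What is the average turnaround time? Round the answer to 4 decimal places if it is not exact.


Time quantum = 3
Execution trace:
  J1 runs 3 units, time = 3
  J2 runs 3 units, time = 6
  J3 runs 3 units, time = 9
  J4 runs 3 units, time = 12
  J1 runs 3 units, time = 15
  J2 runs 3 units, time = 18
  J3 runs 3 units, time = 21
  J4 runs 3 units, time = 24
  J1 runs 3 units, time = 27
  J2 runs 3 units, time = 30
  J3 runs 3 units, time = 33
  J4 runs 3 units, time = 36
  J1 runs 3 units, time = 39
  J2 runs 1 units, time = 40
  J3 runs 3 units, time = 43
  J4 runs 3 units, time = 46
  J1 runs 1 units, time = 47
  J3 runs 2 units, time = 49
Finish times: [47, 40, 49, 46]
Average turnaround = 182/4 = 45.5

45.5


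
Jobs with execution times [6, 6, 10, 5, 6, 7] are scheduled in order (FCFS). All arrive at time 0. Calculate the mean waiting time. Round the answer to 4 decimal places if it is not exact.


FCFS order (as given): [6, 6, 10, 5, 6, 7]
Waiting times:
  Job 1: wait = 0
  Job 2: wait = 6
  Job 3: wait = 12
  Job 4: wait = 22
  Job 5: wait = 27
  Job 6: wait = 33
Sum of waiting times = 100
Average waiting time = 100/6 = 16.6667

16.6667


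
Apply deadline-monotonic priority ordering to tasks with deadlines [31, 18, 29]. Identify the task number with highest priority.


Sort tasks by relative deadline (ascending):
  Task 2: deadline = 18
  Task 3: deadline = 29
  Task 1: deadline = 31
Priority order (highest first): [2, 3, 1]
Highest priority task = 2

2


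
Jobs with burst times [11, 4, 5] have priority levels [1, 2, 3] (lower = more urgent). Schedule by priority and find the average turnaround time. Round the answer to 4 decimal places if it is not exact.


Sort by priority (ascending = highest first):
Order: [(1, 11), (2, 4), (3, 5)]
Completion times:
  Priority 1, burst=11, C=11
  Priority 2, burst=4, C=15
  Priority 3, burst=5, C=20
Average turnaround = 46/3 = 15.3333

15.3333


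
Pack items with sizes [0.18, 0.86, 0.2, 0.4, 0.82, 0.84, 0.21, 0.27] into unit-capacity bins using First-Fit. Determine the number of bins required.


Place items sequentially using First-Fit:
  Item 0.18 -> new Bin 1
  Item 0.86 -> new Bin 2
  Item 0.2 -> Bin 1 (now 0.38)
  Item 0.4 -> Bin 1 (now 0.78)
  Item 0.82 -> new Bin 3
  Item 0.84 -> new Bin 4
  Item 0.21 -> Bin 1 (now 0.99)
  Item 0.27 -> new Bin 5
Total bins used = 5

5


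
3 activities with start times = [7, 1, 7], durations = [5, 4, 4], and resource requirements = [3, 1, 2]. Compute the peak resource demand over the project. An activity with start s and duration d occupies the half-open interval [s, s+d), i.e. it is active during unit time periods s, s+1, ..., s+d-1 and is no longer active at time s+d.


Each activity i is active on [start_i, start_i + duration_i).
Compute total resource usage per time slot:
  t=0: active resources = [], total = 0
  t=1: active resources = [1], total = 1
  t=2: active resources = [1], total = 1
  t=3: active resources = [1], total = 1
  t=4: active resources = [1], total = 1
  t=5: active resources = [], total = 0
  t=6: active resources = [], total = 0
  t=7: active resources = [3, 2], total = 5
  t=8: active resources = [3, 2], total = 5
  t=9: active resources = [3, 2], total = 5
  t=10: active resources = [3, 2], total = 5
  t=11: active resources = [3], total = 3
Peak resource demand = 5

5


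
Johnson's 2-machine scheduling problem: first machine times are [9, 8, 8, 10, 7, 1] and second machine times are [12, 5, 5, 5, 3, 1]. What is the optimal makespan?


Apply Johnson's rule:
  Group 1 (a <= b): [(6, 1, 1), (1, 9, 12)]
  Group 2 (a > b): [(2, 8, 5), (3, 8, 5), (4, 10, 5), (5, 7, 3)]
Optimal job order: [6, 1, 2, 3, 4, 5]
Schedule:
  Job 6: M1 done at 1, M2 done at 2
  Job 1: M1 done at 10, M2 done at 22
  Job 2: M1 done at 18, M2 done at 27
  Job 3: M1 done at 26, M2 done at 32
  Job 4: M1 done at 36, M2 done at 41
  Job 5: M1 done at 43, M2 done at 46
Makespan = 46

46


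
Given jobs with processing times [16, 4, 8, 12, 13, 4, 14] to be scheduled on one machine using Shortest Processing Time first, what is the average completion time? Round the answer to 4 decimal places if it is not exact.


Sort jobs by processing time (SPT order): [4, 4, 8, 12, 13, 14, 16]
Compute completion times sequentially:
  Job 1: processing = 4, completes at 4
  Job 2: processing = 4, completes at 8
  Job 3: processing = 8, completes at 16
  Job 4: processing = 12, completes at 28
  Job 5: processing = 13, completes at 41
  Job 6: processing = 14, completes at 55
  Job 7: processing = 16, completes at 71
Sum of completion times = 223
Average completion time = 223/7 = 31.8571

31.8571


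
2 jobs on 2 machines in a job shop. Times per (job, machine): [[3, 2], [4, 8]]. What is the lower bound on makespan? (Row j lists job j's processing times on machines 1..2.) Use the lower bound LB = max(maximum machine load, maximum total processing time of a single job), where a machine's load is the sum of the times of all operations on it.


Machine loads:
  Machine 1: 3 + 4 = 7
  Machine 2: 2 + 8 = 10
Max machine load = 10
Job totals:
  Job 1: 5
  Job 2: 12
Max job total = 12
Lower bound = max(10, 12) = 12

12


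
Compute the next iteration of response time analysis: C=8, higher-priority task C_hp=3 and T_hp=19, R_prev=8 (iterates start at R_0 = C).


R_next = C + ceil(R_prev / T_hp) * C_hp
ceil(8 / 19) = ceil(0.4211) = 1
Interference = 1 * 3 = 3
R_next = 8 + 3 = 11

11


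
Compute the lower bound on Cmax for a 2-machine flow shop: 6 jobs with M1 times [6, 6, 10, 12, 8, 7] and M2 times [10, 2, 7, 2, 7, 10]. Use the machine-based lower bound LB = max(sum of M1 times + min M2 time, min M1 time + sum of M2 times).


LB1 = sum(M1 times) + min(M2 times) = 49 + 2 = 51
LB2 = min(M1 times) + sum(M2 times) = 6 + 38 = 44
Lower bound = max(LB1, LB2) = max(51, 44) = 51

51


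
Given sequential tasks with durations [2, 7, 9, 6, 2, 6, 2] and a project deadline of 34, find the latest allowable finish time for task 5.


LF(activity 5) = deadline - sum of successor durations
Successors: activities 6 through 7 with durations [6, 2]
Sum of successor durations = 8
LF = 34 - 8 = 26

26


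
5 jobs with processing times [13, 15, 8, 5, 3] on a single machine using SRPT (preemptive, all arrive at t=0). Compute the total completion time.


Since all jobs arrive at t=0, SRPT equals SPT ordering.
SPT order: [3, 5, 8, 13, 15]
Completion times:
  Job 1: p=3, C=3
  Job 2: p=5, C=8
  Job 3: p=8, C=16
  Job 4: p=13, C=29
  Job 5: p=15, C=44
Total completion time = 3 + 8 + 16 + 29 + 44 = 100

100


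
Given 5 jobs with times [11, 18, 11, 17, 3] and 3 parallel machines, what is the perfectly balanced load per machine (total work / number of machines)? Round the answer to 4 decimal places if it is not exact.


Total processing time = 11 + 18 + 11 + 17 + 3 = 60
Number of machines = 3
Ideal balanced load = 60 / 3 = 20.0

20.0


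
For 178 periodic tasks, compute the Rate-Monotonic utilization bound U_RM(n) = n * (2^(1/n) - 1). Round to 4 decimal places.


Compute 2^(1/178) = 1.0039016771
Subtract 1: 1.0039016771 - 1 = 0.0039016771
Multiply by n: 178 * 0.0039016771 = 0.6944985238
Round to 4 dp: 0.6945

0.6945


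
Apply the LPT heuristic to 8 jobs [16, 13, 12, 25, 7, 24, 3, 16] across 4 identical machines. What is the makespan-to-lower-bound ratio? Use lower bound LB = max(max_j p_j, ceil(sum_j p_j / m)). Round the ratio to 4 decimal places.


LPT order: [25, 24, 16, 16, 13, 12, 7, 3]
Machine loads after assignment: [28, 31, 29, 28]
LPT makespan = 31
Lower bound = max(max_job, ceil(total/4)) = max(25, 29) = 29
Ratio = 31 / 29 = 1.069

1.069


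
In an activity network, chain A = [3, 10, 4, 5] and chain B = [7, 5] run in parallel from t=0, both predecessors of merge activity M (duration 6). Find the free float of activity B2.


ES(B2) = sum of predecessors on chain B = 7
EF(B2) = ES + duration = 7 + 5 = 12
Successor of B2 is M. ES(M) = max(sum(A), sum(B)) = max(22, 12) = 22
Free float = ES(successor) - EF(current) = 22 - 12 = 10

10


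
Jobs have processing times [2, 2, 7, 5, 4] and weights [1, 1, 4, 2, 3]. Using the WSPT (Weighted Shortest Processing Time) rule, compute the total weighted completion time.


Compute p/w ratios and sort ascending (WSPT): [(4, 3), (7, 4), (2, 1), (2, 1), (5, 2)]
Compute weighted completion times:
  Job (p=4,w=3): C=4, w*C=3*4=12
  Job (p=7,w=4): C=11, w*C=4*11=44
  Job (p=2,w=1): C=13, w*C=1*13=13
  Job (p=2,w=1): C=15, w*C=1*15=15
  Job (p=5,w=2): C=20, w*C=2*20=40
Total weighted completion time = 124

124


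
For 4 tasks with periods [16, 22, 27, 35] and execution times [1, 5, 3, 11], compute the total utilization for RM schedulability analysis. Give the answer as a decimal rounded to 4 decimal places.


Compute individual utilizations (exact fractions):
  Task 1: C/T = 1/16 (approx. 0.0625)
  Task 2: C/T = 5/22 (approx. 0.2273)
  Task 3: C/T = 3/27 = 1/9 (approx. 0.1111)
  Task 4: C/T = 11/35 (approx. 0.3143)
Total utilization U = 1/16 + 5/22 + 1/9 + 11/35 = 39649/55440
Rounded to 4 decimal places: U = 0.7152
RM (Liu & Layland) bound for 4 tasks = 0.756828; compare with U = 39649/55440 (approx. 0.715170)
U <= bound, so schedulable by RM sufficient condition.

0.7152


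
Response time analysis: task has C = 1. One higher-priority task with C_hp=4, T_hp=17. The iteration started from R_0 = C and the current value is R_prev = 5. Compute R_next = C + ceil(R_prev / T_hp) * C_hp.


R_next = C + ceil(R_prev / T_hp) * C_hp
ceil(5 / 17) = ceil(0.2941) = 1
Interference = 1 * 4 = 4
R_next = 1 + 4 = 5
R_next = R_prev, so the iteration has converged (response time = 5).

5


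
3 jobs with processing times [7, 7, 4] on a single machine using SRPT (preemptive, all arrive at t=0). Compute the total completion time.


Since all jobs arrive at t=0, SRPT equals SPT ordering.
SPT order: [4, 7, 7]
Completion times:
  Job 1: p=4, C=4
  Job 2: p=7, C=11
  Job 3: p=7, C=18
Total completion time = 4 + 11 + 18 = 33

33


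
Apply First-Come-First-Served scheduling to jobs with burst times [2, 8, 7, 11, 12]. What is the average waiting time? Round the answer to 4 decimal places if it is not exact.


FCFS order (as given): [2, 8, 7, 11, 12]
Waiting times:
  Job 1: wait = 0
  Job 2: wait = 2
  Job 3: wait = 10
  Job 4: wait = 17
  Job 5: wait = 28
Sum of waiting times = 57
Average waiting time = 57/5 = 11.4

11.4


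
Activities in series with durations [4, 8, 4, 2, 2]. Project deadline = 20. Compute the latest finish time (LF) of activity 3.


LF(activity 3) = deadline - sum of successor durations
Successors: activities 4 through 5 with durations [2, 2]
Sum of successor durations = 4
LF = 20 - 4 = 16

16


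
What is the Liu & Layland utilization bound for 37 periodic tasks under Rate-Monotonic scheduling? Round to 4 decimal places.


Compute 2^(1/37) = 1.0189102844
Subtract 1: 1.0189102844 - 1 = 0.0189102844
Multiply by n: 37 * 0.0189102844 = 0.6996805228
Round to 4 dp: 0.6997

0.6997


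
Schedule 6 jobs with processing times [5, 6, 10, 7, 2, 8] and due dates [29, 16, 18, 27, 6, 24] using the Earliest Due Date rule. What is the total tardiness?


Sort by due date (EDD order): [(2, 6), (6, 16), (10, 18), (8, 24), (7, 27), (5, 29)]
Compute completion times and tardiness:
  Job 1: p=2, d=6, C=2, tardiness=max(0,2-6)=0
  Job 2: p=6, d=16, C=8, tardiness=max(0,8-16)=0
  Job 3: p=10, d=18, C=18, tardiness=max(0,18-18)=0
  Job 4: p=8, d=24, C=26, tardiness=max(0,26-24)=2
  Job 5: p=7, d=27, C=33, tardiness=max(0,33-27)=6
  Job 6: p=5, d=29, C=38, tardiness=max(0,38-29)=9
Total tardiness = 17

17


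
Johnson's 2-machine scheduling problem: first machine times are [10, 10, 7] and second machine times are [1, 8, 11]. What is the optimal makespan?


Apply Johnson's rule:
  Group 1 (a <= b): [(3, 7, 11)]
  Group 2 (a > b): [(2, 10, 8), (1, 10, 1)]
Optimal job order: [3, 2, 1]
Schedule:
  Job 3: M1 done at 7, M2 done at 18
  Job 2: M1 done at 17, M2 done at 26
  Job 1: M1 done at 27, M2 done at 28
Makespan = 28

28


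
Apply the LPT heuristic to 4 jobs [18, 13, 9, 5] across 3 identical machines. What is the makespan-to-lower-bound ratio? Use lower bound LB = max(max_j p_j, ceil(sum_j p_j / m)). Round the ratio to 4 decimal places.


LPT order: [18, 13, 9, 5]
Machine loads after assignment: [18, 13, 14]
LPT makespan = 18
Lower bound = max(max_job, ceil(total/3)) = max(18, 15) = 18
Ratio = 18 / 18 = 1.0

1.0


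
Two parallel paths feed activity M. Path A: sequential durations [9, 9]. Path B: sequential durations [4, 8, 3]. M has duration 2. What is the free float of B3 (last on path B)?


ES(B3) = sum of predecessors on chain B = 12
EF(B3) = ES + duration = 12 + 3 = 15
Successor of B3 is M. ES(M) = max(sum(A), sum(B)) = max(18, 15) = 18
Free float = ES(successor) - EF(current) = 18 - 15 = 3

3


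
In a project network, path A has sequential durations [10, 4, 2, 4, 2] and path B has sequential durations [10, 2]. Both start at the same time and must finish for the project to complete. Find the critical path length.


Path A total = 10 + 4 + 2 + 4 + 2 = 22
Path B total = 10 + 2 = 12
Critical path = longest path = max(22, 12) = 22

22


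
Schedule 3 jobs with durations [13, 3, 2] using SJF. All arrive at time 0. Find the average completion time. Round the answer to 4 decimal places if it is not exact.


SJF order (ascending): [2, 3, 13]
Completion times:
  Job 1: burst=2, C=2
  Job 2: burst=3, C=5
  Job 3: burst=13, C=18
Average completion = 25/3 = 8.3333

8.3333


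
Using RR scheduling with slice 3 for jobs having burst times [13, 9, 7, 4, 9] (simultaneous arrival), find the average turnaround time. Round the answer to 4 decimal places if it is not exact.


Time quantum = 3
Execution trace:
  J1 runs 3 units, time = 3
  J2 runs 3 units, time = 6
  J3 runs 3 units, time = 9
  J4 runs 3 units, time = 12
  J5 runs 3 units, time = 15
  J1 runs 3 units, time = 18
  J2 runs 3 units, time = 21
  J3 runs 3 units, time = 24
  J4 runs 1 units, time = 25
  J5 runs 3 units, time = 28
  J1 runs 3 units, time = 31
  J2 runs 3 units, time = 34
  J3 runs 1 units, time = 35
  J5 runs 3 units, time = 38
  J1 runs 3 units, time = 41
  J1 runs 1 units, time = 42
Finish times: [42, 34, 35, 25, 38]
Average turnaround = 174/5 = 34.8

34.8


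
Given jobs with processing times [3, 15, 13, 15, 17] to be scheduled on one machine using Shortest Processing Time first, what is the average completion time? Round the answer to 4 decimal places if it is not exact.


Sort jobs by processing time (SPT order): [3, 13, 15, 15, 17]
Compute completion times sequentially:
  Job 1: processing = 3, completes at 3
  Job 2: processing = 13, completes at 16
  Job 3: processing = 15, completes at 31
  Job 4: processing = 15, completes at 46
  Job 5: processing = 17, completes at 63
Sum of completion times = 159
Average completion time = 159/5 = 31.8

31.8


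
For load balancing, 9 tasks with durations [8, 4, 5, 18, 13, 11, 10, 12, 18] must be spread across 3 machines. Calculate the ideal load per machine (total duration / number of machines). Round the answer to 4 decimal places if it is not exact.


Total processing time = 8 + 4 + 5 + 18 + 13 + 11 + 10 + 12 + 18 = 99
Number of machines = 3
Ideal balanced load = 99 / 3 = 33.0

33.0


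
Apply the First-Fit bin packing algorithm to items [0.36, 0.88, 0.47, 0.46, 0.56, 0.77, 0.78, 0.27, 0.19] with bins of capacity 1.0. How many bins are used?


Place items sequentially using First-Fit:
  Item 0.36 -> new Bin 1
  Item 0.88 -> new Bin 2
  Item 0.47 -> Bin 1 (now 0.83)
  Item 0.46 -> new Bin 3
  Item 0.56 -> new Bin 4
  Item 0.77 -> new Bin 5
  Item 0.78 -> new Bin 6
  Item 0.27 -> Bin 3 (now 0.73)
  Item 0.19 -> Bin 3 (now 0.92)
Total bins used = 6

6


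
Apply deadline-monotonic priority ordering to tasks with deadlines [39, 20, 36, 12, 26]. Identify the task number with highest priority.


Sort tasks by relative deadline (ascending):
  Task 4: deadline = 12
  Task 2: deadline = 20
  Task 5: deadline = 26
  Task 3: deadline = 36
  Task 1: deadline = 39
Priority order (highest first): [4, 2, 5, 3, 1]
Highest priority task = 4

4


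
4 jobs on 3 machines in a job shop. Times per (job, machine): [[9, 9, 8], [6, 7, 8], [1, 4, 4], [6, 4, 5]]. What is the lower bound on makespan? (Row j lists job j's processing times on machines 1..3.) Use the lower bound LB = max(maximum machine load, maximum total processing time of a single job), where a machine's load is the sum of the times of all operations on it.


Machine loads:
  Machine 1: 9 + 6 + 1 + 6 = 22
  Machine 2: 9 + 7 + 4 + 4 = 24
  Machine 3: 8 + 8 + 4 + 5 = 25
Max machine load = 25
Job totals:
  Job 1: 26
  Job 2: 21
  Job 3: 9
  Job 4: 15
Max job total = 26
Lower bound = max(25, 26) = 26

26


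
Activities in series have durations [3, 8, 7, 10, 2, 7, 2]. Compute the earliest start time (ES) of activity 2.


Activity 2 starts after activities 1 through 1 complete.
Predecessor durations: [3]
ES = 3 = 3

3


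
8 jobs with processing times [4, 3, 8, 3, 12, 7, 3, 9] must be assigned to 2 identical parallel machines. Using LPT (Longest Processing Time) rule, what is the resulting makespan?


Sort jobs in decreasing order (LPT): [12, 9, 8, 7, 4, 3, 3, 3]
Assign each job to the least loaded machine:
  Machine 1: jobs [12, 7, 3, 3], load = 25
  Machine 2: jobs [9, 8, 4, 3], load = 24
Makespan = max load = 25

25


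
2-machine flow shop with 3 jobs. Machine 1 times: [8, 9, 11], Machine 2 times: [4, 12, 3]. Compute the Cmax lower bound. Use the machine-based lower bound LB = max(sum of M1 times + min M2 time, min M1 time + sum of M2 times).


LB1 = sum(M1 times) + min(M2 times) = 28 + 3 = 31
LB2 = min(M1 times) + sum(M2 times) = 8 + 19 = 27
Lower bound = max(LB1, LB2) = max(31, 27) = 31

31


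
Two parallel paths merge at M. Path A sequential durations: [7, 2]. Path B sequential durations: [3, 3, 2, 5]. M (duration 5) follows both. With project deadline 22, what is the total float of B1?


Forward pass: ES(B1) = sum of predecessors on chain B = 0
EF = ES + duration = 0 + 3 = 3
Backward pass: LF(M) = deadline = 22; LS(M) = 22 - 5 = 17
LF(B1) = LS(M) - sum(successors on chain B) = 17 - 10 = 7
LS = LF - duration = 7 - 3 = 4
Total float = LS - ES = 4 - 0 = 4

4


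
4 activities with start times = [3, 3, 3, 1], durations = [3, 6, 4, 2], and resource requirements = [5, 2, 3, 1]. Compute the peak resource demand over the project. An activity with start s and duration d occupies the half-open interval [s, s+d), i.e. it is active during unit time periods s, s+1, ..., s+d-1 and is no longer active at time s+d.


Each activity i is active on [start_i, start_i + duration_i).
Compute total resource usage per time slot:
  t=0: active resources = [], total = 0
  t=1: active resources = [1], total = 1
  t=2: active resources = [1], total = 1
  t=3: active resources = [5, 2, 3], total = 10
  t=4: active resources = [5, 2, 3], total = 10
  t=5: active resources = [5, 2, 3], total = 10
  t=6: active resources = [2, 3], total = 5
  t=7: active resources = [2], total = 2
  t=8: active resources = [2], total = 2
Peak resource demand = 10

10


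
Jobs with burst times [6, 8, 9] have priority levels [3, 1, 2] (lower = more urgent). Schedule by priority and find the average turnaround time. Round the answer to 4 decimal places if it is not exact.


Sort by priority (ascending = highest first):
Order: [(1, 8), (2, 9), (3, 6)]
Completion times:
  Priority 1, burst=8, C=8
  Priority 2, burst=9, C=17
  Priority 3, burst=6, C=23
Average turnaround = 48/3 = 16.0

16.0


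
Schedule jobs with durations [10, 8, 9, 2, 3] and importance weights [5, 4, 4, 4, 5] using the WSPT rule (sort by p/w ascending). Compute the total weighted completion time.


Compute p/w ratios and sort ascending (WSPT): [(2, 4), (3, 5), (10, 5), (8, 4), (9, 4)]
Compute weighted completion times:
  Job (p=2,w=4): C=2, w*C=4*2=8
  Job (p=3,w=5): C=5, w*C=5*5=25
  Job (p=10,w=5): C=15, w*C=5*15=75
  Job (p=8,w=4): C=23, w*C=4*23=92
  Job (p=9,w=4): C=32, w*C=4*32=128
Total weighted completion time = 328

328


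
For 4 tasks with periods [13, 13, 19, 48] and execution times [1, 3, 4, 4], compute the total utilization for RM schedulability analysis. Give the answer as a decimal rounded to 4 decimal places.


Compute individual utilizations (exact fractions):
  Task 1: C/T = 1/13 (approx. 0.0769)
  Task 2: C/T = 3/13 (approx. 0.2308)
  Task 3: C/T = 4/19 (approx. 0.2105)
  Task 4: C/T = 4/48 = 1/12 (approx. 0.0833)
Total utilization U = 1/13 + 3/13 + 4/19 + 1/12 = 1783/2964
Rounded to 4 decimal places: U = 0.6016
RM (Liu & Layland) bound for 4 tasks = 0.756828; compare with U = 1783/2964 (approx. 0.601552)
U <= bound, so schedulable by RM sufficient condition.

0.6016


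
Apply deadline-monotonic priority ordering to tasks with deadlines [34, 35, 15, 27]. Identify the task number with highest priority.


Sort tasks by relative deadline (ascending):
  Task 3: deadline = 15
  Task 4: deadline = 27
  Task 1: deadline = 34
  Task 2: deadline = 35
Priority order (highest first): [3, 4, 1, 2]
Highest priority task = 3

3


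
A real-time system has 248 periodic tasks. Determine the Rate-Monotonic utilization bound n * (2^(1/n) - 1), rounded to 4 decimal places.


Compute 2^(1/248) = 1.0027988578
Subtract 1: 1.0027988578 - 1 = 0.0027988578
Multiply by n: 248 * 0.0027988578 = 0.6941167344
Round to 4 dp: 0.6941

0.6941


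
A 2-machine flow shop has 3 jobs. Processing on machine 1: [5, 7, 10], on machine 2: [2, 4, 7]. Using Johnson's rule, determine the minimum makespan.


Apply Johnson's rule:
  Group 1 (a <= b): []
  Group 2 (a > b): [(3, 10, 7), (2, 7, 4), (1, 5, 2)]
Optimal job order: [3, 2, 1]
Schedule:
  Job 3: M1 done at 10, M2 done at 17
  Job 2: M1 done at 17, M2 done at 21
  Job 1: M1 done at 22, M2 done at 24
Makespan = 24

24


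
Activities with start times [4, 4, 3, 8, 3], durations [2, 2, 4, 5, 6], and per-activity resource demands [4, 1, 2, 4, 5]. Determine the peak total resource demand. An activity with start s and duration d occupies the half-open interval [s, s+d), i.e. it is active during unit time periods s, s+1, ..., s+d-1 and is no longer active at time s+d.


Each activity i is active on [start_i, start_i + duration_i).
Compute total resource usage per time slot:
  t=0: active resources = [], total = 0
  t=1: active resources = [], total = 0
  t=2: active resources = [], total = 0
  t=3: active resources = [2, 5], total = 7
  t=4: active resources = [4, 1, 2, 5], total = 12
  t=5: active resources = [4, 1, 2, 5], total = 12
  t=6: active resources = [2, 5], total = 7
  t=7: active resources = [5], total = 5
  t=8: active resources = [4, 5], total = 9
  t=9: active resources = [4], total = 4
  t=10: active resources = [4], total = 4
  t=11: active resources = [4], total = 4
  t=12: active resources = [4], total = 4
Peak resource demand = 12

12


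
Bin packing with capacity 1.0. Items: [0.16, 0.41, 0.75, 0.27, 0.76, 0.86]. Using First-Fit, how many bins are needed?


Place items sequentially using First-Fit:
  Item 0.16 -> new Bin 1
  Item 0.41 -> Bin 1 (now 0.57)
  Item 0.75 -> new Bin 2
  Item 0.27 -> Bin 1 (now 0.84)
  Item 0.76 -> new Bin 3
  Item 0.86 -> new Bin 4
Total bins used = 4

4


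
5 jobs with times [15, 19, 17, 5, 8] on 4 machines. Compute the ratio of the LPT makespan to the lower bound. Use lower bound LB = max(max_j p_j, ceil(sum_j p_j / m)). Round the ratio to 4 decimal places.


LPT order: [19, 17, 15, 8, 5]
Machine loads after assignment: [19, 17, 15, 13]
LPT makespan = 19
Lower bound = max(max_job, ceil(total/4)) = max(19, 16) = 19
Ratio = 19 / 19 = 1.0

1.0


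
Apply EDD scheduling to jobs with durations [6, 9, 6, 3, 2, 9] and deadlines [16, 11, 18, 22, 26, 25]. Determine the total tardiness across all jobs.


Sort by due date (EDD order): [(9, 11), (6, 16), (6, 18), (3, 22), (9, 25), (2, 26)]
Compute completion times and tardiness:
  Job 1: p=9, d=11, C=9, tardiness=max(0,9-11)=0
  Job 2: p=6, d=16, C=15, tardiness=max(0,15-16)=0
  Job 3: p=6, d=18, C=21, tardiness=max(0,21-18)=3
  Job 4: p=3, d=22, C=24, tardiness=max(0,24-22)=2
  Job 5: p=9, d=25, C=33, tardiness=max(0,33-25)=8
  Job 6: p=2, d=26, C=35, tardiness=max(0,35-26)=9
Total tardiness = 22

22


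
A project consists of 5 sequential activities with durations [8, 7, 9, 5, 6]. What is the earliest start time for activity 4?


Activity 4 starts after activities 1 through 3 complete.
Predecessor durations: [8, 7, 9]
ES = 8 + 7 + 9 = 24

24


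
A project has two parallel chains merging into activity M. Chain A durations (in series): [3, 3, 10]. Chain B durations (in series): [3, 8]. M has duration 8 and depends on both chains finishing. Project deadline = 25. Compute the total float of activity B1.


Forward pass: ES(B1) = sum of predecessors on chain B = 0
EF = ES + duration = 0 + 3 = 3
Backward pass: LF(M) = deadline = 25; LS(M) = 25 - 8 = 17
LF(B1) = LS(M) - sum(successors on chain B) = 17 - 8 = 9
LS = LF - duration = 9 - 3 = 6
Total float = LS - ES = 6 - 0 = 6

6


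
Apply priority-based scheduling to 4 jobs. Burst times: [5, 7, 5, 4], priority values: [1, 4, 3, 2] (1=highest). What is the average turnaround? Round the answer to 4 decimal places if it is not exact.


Sort by priority (ascending = highest first):
Order: [(1, 5), (2, 4), (3, 5), (4, 7)]
Completion times:
  Priority 1, burst=5, C=5
  Priority 2, burst=4, C=9
  Priority 3, burst=5, C=14
  Priority 4, burst=7, C=21
Average turnaround = 49/4 = 12.25

12.25


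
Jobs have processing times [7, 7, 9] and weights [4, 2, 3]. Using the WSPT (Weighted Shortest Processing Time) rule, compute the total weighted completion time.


Compute p/w ratios and sort ascending (WSPT): [(7, 4), (9, 3), (7, 2)]
Compute weighted completion times:
  Job (p=7,w=4): C=7, w*C=4*7=28
  Job (p=9,w=3): C=16, w*C=3*16=48
  Job (p=7,w=2): C=23, w*C=2*23=46
Total weighted completion time = 122

122


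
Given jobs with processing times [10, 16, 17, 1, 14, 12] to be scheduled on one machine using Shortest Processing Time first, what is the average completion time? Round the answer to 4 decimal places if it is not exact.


Sort jobs by processing time (SPT order): [1, 10, 12, 14, 16, 17]
Compute completion times sequentially:
  Job 1: processing = 1, completes at 1
  Job 2: processing = 10, completes at 11
  Job 3: processing = 12, completes at 23
  Job 4: processing = 14, completes at 37
  Job 5: processing = 16, completes at 53
  Job 6: processing = 17, completes at 70
Sum of completion times = 195
Average completion time = 195/6 = 32.5

32.5


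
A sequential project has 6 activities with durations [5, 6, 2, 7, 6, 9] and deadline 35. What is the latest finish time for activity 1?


LF(activity 1) = deadline - sum of successor durations
Successors: activities 2 through 6 with durations [6, 2, 7, 6, 9]
Sum of successor durations = 30
LF = 35 - 30 = 5

5


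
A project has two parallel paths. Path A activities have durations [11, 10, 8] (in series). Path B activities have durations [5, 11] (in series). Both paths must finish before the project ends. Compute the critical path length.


Path A total = 11 + 10 + 8 = 29
Path B total = 5 + 11 = 16
Critical path = longest path = max(29, 16) = 29

29


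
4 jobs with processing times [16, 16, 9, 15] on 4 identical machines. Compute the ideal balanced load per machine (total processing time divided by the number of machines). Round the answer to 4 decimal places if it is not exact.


Total processing time = 16 + 16 + 9 + 15 = 56
Number of machines = 4
Ideal balanced load = 56 / 4 = 14.0

14.0


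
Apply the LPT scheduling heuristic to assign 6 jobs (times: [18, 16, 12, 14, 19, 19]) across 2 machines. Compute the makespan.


Sort jobs in decreasing order (LPT): [19, 19, 18, 16, 14, 12]
Assign each job to the least loaded machine:
  Machine 1: jobs [19, 18, 12], load = 49
  Machine 2: jobs [19, 16, 14], load = 49
Makespan = max load = 49

49


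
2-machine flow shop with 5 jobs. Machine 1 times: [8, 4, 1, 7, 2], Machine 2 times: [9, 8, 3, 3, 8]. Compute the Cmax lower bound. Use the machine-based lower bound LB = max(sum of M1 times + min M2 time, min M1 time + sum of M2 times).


LB1 = sum(M1 times) + min(M2 times) = 22 + 3 = 25
LB2 = min(M1 times) + sum(M2 times) = 1 + 31 = 32
Lower bound = max(LB1, LB2) = max(25, 32) = 32

32


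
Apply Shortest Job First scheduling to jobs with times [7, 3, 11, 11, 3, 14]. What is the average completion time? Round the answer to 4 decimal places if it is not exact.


SJF order (ascending): [3, 3, 7, 11, 11, 14]
Completion times:
  Job 1: burst=3, C=3
  Job 2: burst=3, C=6
  Job 3: burst=7, C=13
  Job 4: burst=11, C=24
  Job 5: burst=11, C=35
  Job 6: burst=14, C=49
Average completion = 130/6 = 21.6667

21.6667


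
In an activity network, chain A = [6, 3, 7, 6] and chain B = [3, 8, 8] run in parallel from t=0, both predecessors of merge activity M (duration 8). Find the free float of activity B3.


ES(B3) = sum of predecessors on chain B = 11
EF(B3) = ES + duration = 11 + 8 = 19
Successor of B3 is M. ES(M) = max(sum(A), sum(B)) = max(22, 19) = 22
Free float = ES(successor) - EF(current) = 22 - 19 = 3

3


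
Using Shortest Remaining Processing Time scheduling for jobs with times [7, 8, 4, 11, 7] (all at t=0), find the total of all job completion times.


Since all jobs arrive at t=0, SRPT equals SPT ordering.
SPT order: [4, 7, 7, 8, 11]
Completion times:
  Job 1: p=4, C=4
  Job 2: p=7, C=11
  Job 3: p=7, C=18
  Job 4: p=8, C=26
  Job 5: p=11, C=37
Total completion time = 4 + 11 + 18 + 26 + 37 = 96

96


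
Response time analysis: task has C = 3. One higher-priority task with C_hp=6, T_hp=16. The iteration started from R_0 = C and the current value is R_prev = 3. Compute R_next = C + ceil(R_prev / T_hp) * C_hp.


R_next = C + ceil(R_prev / T_hp) * C_hp
ceil(3 / 16) = ceil(0.1875) = 1
Interference = 1 * 6 = 6
R_next = 3 + 6 = 9

9


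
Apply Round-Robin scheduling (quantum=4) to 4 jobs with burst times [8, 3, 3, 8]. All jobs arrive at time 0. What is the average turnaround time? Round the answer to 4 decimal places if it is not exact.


Time quantum = 4
Execution trace:
  J1 runs 4 units, time = 4
  J2 runs 3 units, time = 7
  J3 runs 3 units, time = 10
  J4 runs 4 units, time = 14
  J1 runs 4 units, time = 18
  J4 runs 4 units, time = 22
Finish times: [18, 7, 10, 22]
Average turnaround = 57/4 = 14.25

14.25


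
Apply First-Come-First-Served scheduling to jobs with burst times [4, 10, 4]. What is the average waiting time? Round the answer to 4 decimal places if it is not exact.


FCFS order (as given): [4, 10, 4]
Waiting times:
  Job 1: wait = 0
  Job 2: wait = 4
  Job 3: wait = 14
Sum of waiting times = 18
Average waiting time = 18/3 = 6.0

6.0


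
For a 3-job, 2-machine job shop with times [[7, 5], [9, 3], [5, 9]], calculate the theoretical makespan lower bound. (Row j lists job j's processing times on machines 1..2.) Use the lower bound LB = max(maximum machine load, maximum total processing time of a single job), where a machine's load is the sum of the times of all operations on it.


Machine loads:
  Machine 1: 7 + 9 + 5 = 21
  Machine 2: 5 + 3 + 9 = 17
Max machine load = 21
Job totals:
  Job 1: 12
  Job 2: 12
  Job 3: 14
Max job total = 14
Lower bound = max(21, 14) = 21

21


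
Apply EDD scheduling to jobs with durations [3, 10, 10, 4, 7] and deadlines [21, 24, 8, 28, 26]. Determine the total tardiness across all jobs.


Sort by due date (EDD order): [(10, 8), (3, 21), (10, 24), (7, 26), (4, 28)]
Compute completion times and tardiness:
  Job 1: p=10, d=8, C=10, tardiness=max(0,10-8)=2
  Job 2: p=3, d=21, C=13, tardiness=max(0,13-21)=0
  Job 3: p=10, d=24, C=23, tardiness=max(0,23-24)=0
  Job 4: p=7, d=26, C=30, tardiness=max(0,30-26)=4
  Job 5: p=4, d=28, C=34, tardiness=max(0,34-28)=6
Total tardiness = 12

12


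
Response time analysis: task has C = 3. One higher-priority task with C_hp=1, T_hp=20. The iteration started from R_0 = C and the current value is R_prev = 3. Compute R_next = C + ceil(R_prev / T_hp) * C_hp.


R_next = C + ceil(R_prev / T_hp) * C_hp
ceil(3 / 20) = ceil(0.15) = 1
Interference = 1 * 1 = 1
R_next = 3 + 1 = 4

4


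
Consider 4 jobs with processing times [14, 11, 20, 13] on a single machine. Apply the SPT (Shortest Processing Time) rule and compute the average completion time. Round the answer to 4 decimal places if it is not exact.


Sort jobs by processing time (SPT order): [11, 13, 14, 20]
Compute completion times sequentially:
  Job 1: processing = 11, completes at 11
  Job 2: processing = 13, completes at 24
  Job 3: processing = 14, completes at 38
  Job 4: processing = 20, completes at 58
Sum of completion times = 131
Average completion time = 131/4 = 32.75

32.75


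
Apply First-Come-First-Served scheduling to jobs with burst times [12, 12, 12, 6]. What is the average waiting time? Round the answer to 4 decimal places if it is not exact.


FCFS order (as given): [12, 12, 12, 6]
Waiting times:
  Job 1: wait = 0
  Job 2: wait = 12
  Job 3: wait = 24
  Job 4: wait = 36
Sum of waiting times = 72
Average waiting time = 72/4 = 18.0

18.0


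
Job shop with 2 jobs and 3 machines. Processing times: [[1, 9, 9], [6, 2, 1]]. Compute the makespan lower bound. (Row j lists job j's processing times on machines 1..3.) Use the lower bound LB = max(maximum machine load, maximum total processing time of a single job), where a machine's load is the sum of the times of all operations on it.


Machine loads:
  Machine 1: 1 + 6 = 7
  Machine 2: 9 + 2 = 11
  Machine 3: 9 + 1 = 10
Max machine load = 11
Job totals:
  Job 1: 19
  Job 2: 9
Max job total = 19
Lower bound = max(11, 19) = 19

19


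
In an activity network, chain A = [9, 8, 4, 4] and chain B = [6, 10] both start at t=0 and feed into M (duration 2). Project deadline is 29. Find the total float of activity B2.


Forward pass: ES(B2) = sum of predecessors on chain B = 6
EF = ES + duration = 6 + 10 = 16
Backward pass: LF(M) = deadline = 29; LS(M) = 29 - 2 = 27
LF(B2) = LS(M) - sum(successors on chain B) = 27 - 0 = 27
LS = LF - duration = 27 - 10 = 17
Total float = LS - ES = 17 - 6 = 11

11


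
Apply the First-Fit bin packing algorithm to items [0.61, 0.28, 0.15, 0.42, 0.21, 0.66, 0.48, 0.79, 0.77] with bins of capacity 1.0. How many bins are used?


Place items sequentially using First-Fit:
  Item 0.61 -> new Bin 1
  Item 0.28 -> Bin 1 (now 0.89)
  Item 0.15 -> new Bin 2
  Item 0.42 -> Bin 2 (now 0.57)
  Item 0.21 -> Bin 2 (now 0.78)
  Item 0.66 -> new Bin 3
  Item 0.48 -> new Bin 4
  Item 0.79 -> new Bin 5
  Item 0.77 -> new Bin 6
Total bins used = 6

6


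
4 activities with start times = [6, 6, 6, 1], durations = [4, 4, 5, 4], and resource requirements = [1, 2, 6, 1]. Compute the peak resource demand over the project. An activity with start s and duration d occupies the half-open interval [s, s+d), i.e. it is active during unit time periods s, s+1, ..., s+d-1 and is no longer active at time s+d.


Each activity i is active on [start_i, start_i + duration_i).
Compute total resource usage per time slot:
  t=0: active resources = [], total = 0
  t=1: active resources = [1], total = 1
  t=2: active resources = [1], total = 1
  t=3: active resources = [1], total = 1
  t=4: active resources = [1], total = 1
  t=5: active resources = [], total = 0
  t=6: active resources = [1, 2, 6], total = 9
  t=7: active resources = [1, 2, 6], total = 9
  t=8: active resources = [1, 2, 6], total = 9
  t=9: active resources = [1, 2, 6], total = 9
  t=10: active resources = [6], total = 6
Peak resource demand = 9

9


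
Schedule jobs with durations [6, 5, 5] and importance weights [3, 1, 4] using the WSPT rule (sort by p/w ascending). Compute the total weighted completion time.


Compute p/w ratios and sort ascending (WSPT): [(5, 4), (6, 3), (5, 1)]
Compute weighted completion times:
  Job (p=5,w=4): C=5, w*C=4*5=20
  Job (p=6,w=3): C=11, w*C=3*11=33
  Job (p=5,w=1): C=16, w*C=1*16=16
Total weighted completion time = 69

69


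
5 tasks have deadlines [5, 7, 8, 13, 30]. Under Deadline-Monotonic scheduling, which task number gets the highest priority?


Sort tasks by relative deadline (ascending):
  Task 1: deadline = 5
  Task 2: deadline = 7
  Task 3: deadline = 8
  Task 4: deadline = 13
  Task 5: deadline = 30
Priority order (highest first): [1, 2, 3, 4, 5]
Highest priority task = 1

1


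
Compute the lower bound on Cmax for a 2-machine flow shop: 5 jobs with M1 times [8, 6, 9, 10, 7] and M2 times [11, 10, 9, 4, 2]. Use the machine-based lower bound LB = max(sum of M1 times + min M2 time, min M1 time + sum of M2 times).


LB1 = sum(M1 times) + min(M2 times) = 40 + 2 = 42
LB2 = min(M1 times) + sum(M2 times) = 6 + 36 = 42
Lower bound = max(LB1, LB2) = max(42, 42) = 42

42


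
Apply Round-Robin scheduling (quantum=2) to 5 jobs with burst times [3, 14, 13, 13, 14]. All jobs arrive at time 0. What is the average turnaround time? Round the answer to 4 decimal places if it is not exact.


Time quantum = 2
Execution trace:
  J1 runs 2 units, time = 2
  J2 runs 2 units, time = 4
  J3 runs 2 units, time = 6
  J4 runs 2 units, time = 8
  J5 runs 2 units, time = 10
  J1 runs 1 units, time = 11
  J2 runs 2 units, time = 13
  J3 runs 2 units, time = 15
  J4 runs 2 units, time = 17
  J5 runs 2 units, time = 19
  J2 runs 2 units, time = 21
  J3 runs 2 units, time = 23
  J4 runs 2 units, time = 25
  J5 runs 2 units, time = 27
  J2 runs 2 units, time = 29
  J3 runs 2 units, time = 31
  J4 runs 2 units, time = 33
  J5 runs 2 units, time = 35
  J2 runs 2 units, time = 37
  J3 runs 2 units, time = 39
  J4 runs 2 units, time = 41
  J5 runs 2 units, time = 43
  J2 runs 2 units, time = 45
  J3 runs 2 units, time = 47
  J4 runs 2 units, time = 49
  J5 runs 2 units, time = 51
  J2 runs 2 units, time = 53
  J3 runs 1 units, time = 54
  J4 runs 1 units, time = 55
  J5 runs 2 units, time = 57
Finish times: [11, 53, 54, 55, 57]
Average turnaround = 230/5 = 46.0

46.0
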